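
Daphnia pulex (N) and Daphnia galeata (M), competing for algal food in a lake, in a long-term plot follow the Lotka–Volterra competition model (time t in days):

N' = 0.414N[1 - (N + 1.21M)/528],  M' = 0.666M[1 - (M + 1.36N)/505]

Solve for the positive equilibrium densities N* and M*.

N* ≈ 129, M* ≈ 330

Setting both brackets to zero gives the nullclines N + 1.21M = 528 and 1.36N + M = 505.
Substituting M = 505 - 1.36N into the first: N(1 - 1.21·1.36) = 528 - 1.21·505.
So N* = -83/-0.646 = 129, and then M* = 505 - 1.36·129 = 330.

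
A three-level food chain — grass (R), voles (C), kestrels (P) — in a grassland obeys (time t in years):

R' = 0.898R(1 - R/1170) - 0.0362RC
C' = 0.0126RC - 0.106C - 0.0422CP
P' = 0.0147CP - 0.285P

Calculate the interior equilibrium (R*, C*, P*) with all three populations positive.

R* ≈ 256, C* ≈ 19.4, P* ≈ 73.8

From dP/dt = 0: 0.0147C* = 0.285, so C* = 19.4.
From dR/dt = 0: 0.898(1 - R*/1170) = 0.0362·19.4, giving R* = 1170·(1 - 0.782) = 256.
From dC/dt = 0: 0.0126·256 - 0.106 = 0.0422P*, so P* = 3.11/0.0422 = 73.8.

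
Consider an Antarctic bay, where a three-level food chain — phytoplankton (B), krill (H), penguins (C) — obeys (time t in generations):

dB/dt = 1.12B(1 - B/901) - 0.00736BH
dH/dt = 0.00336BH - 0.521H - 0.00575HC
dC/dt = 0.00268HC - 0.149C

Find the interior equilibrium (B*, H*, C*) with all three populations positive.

B* ≈ 572, H* ≈ 55.6, C* ≈ 244

From dC/dt = 0: 0.00268H* = 0.149, so H* = 55.6.
From dB/dt = 0: 1.12(1 - B*/901) = 0.00736·55.6, giving B* = 901·(1 - 0.365) = 572.
From dH/dt = 0: 0.00336·572 - 0.521 = 0.00575C*, so C* = 1.4/0.00575 = 244.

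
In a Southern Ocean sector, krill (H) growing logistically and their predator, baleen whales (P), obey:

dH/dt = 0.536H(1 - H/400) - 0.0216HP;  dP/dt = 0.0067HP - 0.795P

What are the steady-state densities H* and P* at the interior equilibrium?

From dP/dt = 0 with P > 0: 0.0067H* = 0.795, so H* = 119.
Substitute into dH/dt = 0: 0.536(1 - 119/400) = 0.0216P*.
The bracket is 0.703, giving P* = 0.377/0.0216 = 17.5.

H* ≈ 119, P* ≈ 17.5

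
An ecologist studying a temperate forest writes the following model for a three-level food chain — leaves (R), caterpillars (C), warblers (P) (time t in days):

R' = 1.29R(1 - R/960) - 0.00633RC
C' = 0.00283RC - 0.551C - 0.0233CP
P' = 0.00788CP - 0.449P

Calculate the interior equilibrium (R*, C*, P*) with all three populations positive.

From dP/dt = 0: 0.00788C* = 0.449, so C* = 57.
From dR/dt = 0: 1.29(1 - R*/960) = 0.00633·57, giving R* = 960·(1 - 0.28) = 692.
From dC/dt = 0: 0.00283·692 - 0.551 = 0.0233P*, so P* = 1.41/0.0233 = 60.4.

R* ≈ 692, C* ≈ 57, P* ≈ 60.4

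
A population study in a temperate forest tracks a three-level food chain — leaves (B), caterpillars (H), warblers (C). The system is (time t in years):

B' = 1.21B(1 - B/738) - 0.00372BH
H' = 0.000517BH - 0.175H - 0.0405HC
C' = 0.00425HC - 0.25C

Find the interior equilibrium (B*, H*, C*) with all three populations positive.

B* ≈ 605, H* ≈ 58.8, C* ≈ 3.4

From dC/dt = 0: 0.00425H* = 0.25, so H* = 58.8.
From dB/dt = 0: 1.21(1 - B*/738) = 0.00372·58.8, giving B* = 738·(1 - 0.181) = 605.
From dH/dt = 0: 0.000517·605 - 0.175 = 0.0405C*, so C* = 0.138/0.0405 = 3.4.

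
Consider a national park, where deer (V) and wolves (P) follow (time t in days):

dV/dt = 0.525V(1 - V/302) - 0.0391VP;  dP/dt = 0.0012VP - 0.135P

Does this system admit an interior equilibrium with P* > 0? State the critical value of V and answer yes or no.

The predator equation gives dP/dt > 0 only when V > 0.135/0.0012 = 113.
Without the predator, V → K = 302. Since 302 > 113, the predator can invade and persist.

Threshold V = 113; K > 113, so yes, the predator persists.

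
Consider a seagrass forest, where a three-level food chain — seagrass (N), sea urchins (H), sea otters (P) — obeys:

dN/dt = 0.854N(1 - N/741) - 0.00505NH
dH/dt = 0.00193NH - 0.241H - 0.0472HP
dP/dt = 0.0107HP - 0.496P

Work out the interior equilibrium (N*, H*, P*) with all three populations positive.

From dP/dt = 0: 0.0107H* = 0.496, so H* = 46.4.
From dN/dt = 0: 0.854(1 - N*/741) = 0.00505·46.4, giving N* = 741·(1 - 0.274) = 538.
From dH/dt = 0: 0.00193·538 - 0.241 = 0.0472P*, so P* = 0.797/0.0472 = 16.9.

N* ≈ 538, H* ≈ 46.4, P* ≈ 16.9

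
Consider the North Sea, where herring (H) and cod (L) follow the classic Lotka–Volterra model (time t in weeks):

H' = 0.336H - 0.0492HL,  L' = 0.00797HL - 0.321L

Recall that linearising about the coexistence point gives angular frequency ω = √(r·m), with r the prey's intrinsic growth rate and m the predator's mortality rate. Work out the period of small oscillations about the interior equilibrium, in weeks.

T ≈ 19.1 weeks

Here r = 0.336 and m = 0.321, so r·m = 0.108.
ω = √0.108 = 0.328 per week, hence T = 2π/ω ≈ 19.1 weeks.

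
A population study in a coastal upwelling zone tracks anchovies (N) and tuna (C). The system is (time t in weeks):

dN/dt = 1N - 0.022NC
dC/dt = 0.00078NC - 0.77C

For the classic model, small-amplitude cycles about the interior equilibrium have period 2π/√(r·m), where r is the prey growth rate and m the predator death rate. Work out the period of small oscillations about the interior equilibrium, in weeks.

T ≈ 7.16 weeks

Here r = 1 and m = 0.77, so r·m = 0.77.
ω = √0.77 = 0.877 per week, hence T = 2π/ω ≈ 7.16 weeks.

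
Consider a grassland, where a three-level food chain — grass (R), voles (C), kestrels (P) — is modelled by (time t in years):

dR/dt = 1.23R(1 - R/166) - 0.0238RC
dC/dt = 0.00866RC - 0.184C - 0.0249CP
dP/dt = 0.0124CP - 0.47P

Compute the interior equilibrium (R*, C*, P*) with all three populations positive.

From dP/dt = 0: 0.0124C* = 0.47, so C* = 37.9.
From dR/dt = 0: 1.23(1 - R*/166) = 0.0238·37.9, giving R* = 166·(1 - 0.733) = 44.3.
From dC/dt = 0: 0.00866·44.3 - 0.184 = 0.0249P*, so P* = 0.199/0.0249 = 8.

R* ≈ 44.3, C* ≈ 37.9, P* ≈ 8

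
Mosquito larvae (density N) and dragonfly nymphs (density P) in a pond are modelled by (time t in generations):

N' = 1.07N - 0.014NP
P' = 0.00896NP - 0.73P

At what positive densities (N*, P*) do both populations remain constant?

Set dP/dt = 0 with P > 0: 0.00896N - 0.73 = 0, so N* = 0.73/0.00896 = 81.5.
Set dN/dt = 0 with N > 0: 1.07 - 0.014P = 0, so P* = 1.07/0.014 = 76.4.

N* ≈ 81.5, P* ≈ 76.4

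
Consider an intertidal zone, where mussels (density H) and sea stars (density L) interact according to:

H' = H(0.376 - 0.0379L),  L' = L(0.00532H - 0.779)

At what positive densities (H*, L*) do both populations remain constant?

H* ≈ 146, L* ≈ 9.92

Set dL/dt = 0 with L > 0: 0.00532H - 0.779 = 0, so H* = 0.779/0.00532 = 146.
Set dH/dt = 0 with H > 0: 0.376 - 0.0379L = 0, so L* = 0.376/0.0379 = 9.92.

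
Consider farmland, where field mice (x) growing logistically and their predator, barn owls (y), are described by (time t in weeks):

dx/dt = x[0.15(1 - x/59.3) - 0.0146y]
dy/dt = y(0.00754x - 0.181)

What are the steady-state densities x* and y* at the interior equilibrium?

From dy/dt = 0 with y > 0: 0.00754x* = 0.181, so x* = 24.
Substitute into dx/dt = 0: 0.15(1 - 24/59.3) = 0.0146y*.
The bracket is 0.595, giving y* = 0.0893/0.0146 = 6.11.

x* ≈ 24, y* ≈ 6.11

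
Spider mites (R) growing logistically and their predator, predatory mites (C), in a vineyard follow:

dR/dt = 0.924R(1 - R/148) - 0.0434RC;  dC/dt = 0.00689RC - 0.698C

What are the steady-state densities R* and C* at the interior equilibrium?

R* ≈ 101, C* ≈ 6.72

From dC/dt = 0 with C > 0: 0.00689R* = 0.698, so R* = 101.
Substitute into dR/dt = 0: 0.924(1 - 101/148) = 0.0434C*.
The bracket is 0.315, giving C* = 0.292/0.0434 = 6.72.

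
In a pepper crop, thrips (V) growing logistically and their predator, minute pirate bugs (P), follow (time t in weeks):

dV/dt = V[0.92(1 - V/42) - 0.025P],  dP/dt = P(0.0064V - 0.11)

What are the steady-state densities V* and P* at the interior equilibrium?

V* ≈ 17.2, P* ≈ 21.7

From dP/dt = 0 with P > 0: 0.0064V* = 0.11, so V* = 17.2.
Substitute into dV/dt = 0: 0.92(1 - 17.2/42) = 0.025P*.
The bracket is 0.591, giving P* = 0.544/0.025 = 21.7.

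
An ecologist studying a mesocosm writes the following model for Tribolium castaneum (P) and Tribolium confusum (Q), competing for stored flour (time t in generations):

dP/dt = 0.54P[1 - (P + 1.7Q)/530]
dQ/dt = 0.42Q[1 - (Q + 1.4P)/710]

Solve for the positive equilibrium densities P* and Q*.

P* ≈ 491, Q* ≈ 23.2

Setting both brackets to zero gives the nullclines P + 1.7Q = 530 and 1.4P + Q = 710.
Substituting Q = 710 - 1.4P into the first: P(1 - 1.7·1.4) = 530 - 1.7·710.
So P* = -677/-1.38 = 491, and then Q* = 710 - 1.4·491 = 23.2.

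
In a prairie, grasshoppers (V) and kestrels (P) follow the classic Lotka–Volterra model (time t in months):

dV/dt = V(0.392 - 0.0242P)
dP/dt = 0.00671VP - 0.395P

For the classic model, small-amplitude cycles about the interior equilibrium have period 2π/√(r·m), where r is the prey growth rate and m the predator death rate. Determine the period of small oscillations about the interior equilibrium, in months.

Here r = 0.392 and m = 0.395, so r·m = 0.155.
ω = √0.155 = 0.393 per month, hence T = 2π/ω ≈ 16 months.

T ≈ 16 months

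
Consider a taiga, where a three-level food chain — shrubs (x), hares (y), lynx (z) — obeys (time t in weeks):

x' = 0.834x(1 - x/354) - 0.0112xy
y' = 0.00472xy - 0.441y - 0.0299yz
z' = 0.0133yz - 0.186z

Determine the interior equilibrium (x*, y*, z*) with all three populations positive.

x* ≈ 288, y* ≈ 14, z* ≈ 30.6

From dz/dt = 0: 0.0133y* = 0.186, so y* = 14.
From dx/dt = 0: 0.834(1 - x*/354) = 0.0112·14, giving x* = 354·(1 - 0.188) = 288.
From dy/dt = 0: 0.00472·288 - 0.441 = 0.0299z*, so z* = 0.916/0.0299 = 30.6.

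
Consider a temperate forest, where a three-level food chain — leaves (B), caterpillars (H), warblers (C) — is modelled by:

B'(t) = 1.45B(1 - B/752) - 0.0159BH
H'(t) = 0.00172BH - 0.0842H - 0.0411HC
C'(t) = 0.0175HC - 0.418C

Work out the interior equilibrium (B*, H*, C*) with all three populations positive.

B* ≈ 555, H* ≈ 23.9, C* ≈ 21.2

From dC/dt = 0: 0.0175H* = 0.418, so H* = 23.9.
From dB/dt = 0: 1.45(1 - B*/752) = 0.0159·23.9, giving B* = 752·(1 - 0.262) = 555.
From dH/dt = 0: 0.00172·555 - 0.0842 = 0.0411C*, so C* = 0.87/0.0411 = 21.2.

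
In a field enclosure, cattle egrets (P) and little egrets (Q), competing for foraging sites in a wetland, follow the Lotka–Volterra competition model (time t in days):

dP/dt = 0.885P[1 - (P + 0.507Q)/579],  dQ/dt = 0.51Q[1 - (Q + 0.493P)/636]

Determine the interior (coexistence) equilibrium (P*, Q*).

Setting both brackets to zero gives the nullclines P + 0.507Q = 579 and 0.493P + Q = 636.
Substituting Q = 636 - 0.493P into the first: P(1 - 0.507·0.493) = 579 - 0.507·636.
So P* = 257/0.75 = 342, and then Q* = 636 - 0.493·342 = 467.

P* ≈ 342, Q* ≈ 467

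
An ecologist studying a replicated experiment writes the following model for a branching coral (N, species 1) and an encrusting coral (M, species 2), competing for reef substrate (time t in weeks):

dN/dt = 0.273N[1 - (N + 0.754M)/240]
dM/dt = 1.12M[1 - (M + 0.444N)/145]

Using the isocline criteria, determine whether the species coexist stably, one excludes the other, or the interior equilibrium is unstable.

stable coexistence

Compare the nullcline intercepts: K1/α12 = 240/0.754 = 318 > K2 = 145; K2/α21 = 145/0.444 = 327 > K1 = 240.
Since both inequalities hold, each species can invade when rare, so the interior equilibrium is stable.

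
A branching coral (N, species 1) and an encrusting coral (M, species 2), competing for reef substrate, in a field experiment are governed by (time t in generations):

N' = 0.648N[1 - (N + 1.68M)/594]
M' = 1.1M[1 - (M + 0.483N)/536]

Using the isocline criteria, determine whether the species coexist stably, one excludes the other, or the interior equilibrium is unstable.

species 2 excludes species 1

Compare the nullcline intercepts: K1/α12 = 594/1.68 = 354 < K2 = 536; K2/α21 = 536/0.483 = 1110 > K1 = 594.
Since the inequalities point opposite ways, species 2 can invade but species 1 cannot.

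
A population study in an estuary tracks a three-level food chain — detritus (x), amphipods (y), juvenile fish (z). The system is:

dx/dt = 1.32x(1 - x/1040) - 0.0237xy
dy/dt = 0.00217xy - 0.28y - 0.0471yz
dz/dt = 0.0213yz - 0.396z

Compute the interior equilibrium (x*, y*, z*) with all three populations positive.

x* ≈ 693, y* ≈ 18.6, z* ≈ 26

From dz/dt = 0: 0.0213y* = 0.396, so y* = 18.6.
From dx/dt = 0: 1.32(1 - x*/1040) = 0.0237·18.6, giving x* = 1040·(1 - 0.334) = 693.
From dy/dt = 0: 0.00217·693 - 0.28 = 0.0471z*, so z* = 1.22/0.0471 = 26.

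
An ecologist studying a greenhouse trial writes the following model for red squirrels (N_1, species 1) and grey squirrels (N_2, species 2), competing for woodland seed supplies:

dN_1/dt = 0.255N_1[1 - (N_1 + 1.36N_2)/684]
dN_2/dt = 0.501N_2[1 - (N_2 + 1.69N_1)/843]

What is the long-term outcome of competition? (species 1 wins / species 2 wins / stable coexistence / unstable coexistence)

unstable coexistence (outcome depends on initial conditions)

Compare the nullcline intercepts: K1/α12 = 684/1.36 = 503 < K2 = 843; K2/α21 = 843/1.69 = 499 < K1 = 684.
Since both are reversed, neither can invade when rare; the interior point is a saddle.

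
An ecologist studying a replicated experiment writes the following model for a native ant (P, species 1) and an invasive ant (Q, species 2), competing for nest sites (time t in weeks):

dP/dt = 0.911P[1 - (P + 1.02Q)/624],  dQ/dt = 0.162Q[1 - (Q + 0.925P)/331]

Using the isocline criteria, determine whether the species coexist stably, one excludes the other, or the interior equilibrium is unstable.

species 1 excludes species 2

Compare the nullcline intercepts: K1/α12 = 624/1.02 = 612 > K2 = 331; K2/α21 = 331/0.925 = 358 < K1 = 624.
Since the inequalities point opposite ways, species 1 can invade but species 2 cannot.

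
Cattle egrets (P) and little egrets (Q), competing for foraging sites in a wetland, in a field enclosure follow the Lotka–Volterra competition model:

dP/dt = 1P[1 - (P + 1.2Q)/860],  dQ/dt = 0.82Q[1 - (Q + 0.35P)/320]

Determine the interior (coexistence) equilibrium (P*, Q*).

Setting both brackets to zero gives the nullclines P + 1.2Q = 860 and 0.35P + Q = 320.
Substituting Q = 320 - 0.35P into the first: P(1 - 1.2·0.35) = 860 - 1.2·320.
So P* = 476/0.58 = 821, and then Q* = 320 - 0.35·821 = 32.8.

P* ≈ 821, Q* ≈ 32.8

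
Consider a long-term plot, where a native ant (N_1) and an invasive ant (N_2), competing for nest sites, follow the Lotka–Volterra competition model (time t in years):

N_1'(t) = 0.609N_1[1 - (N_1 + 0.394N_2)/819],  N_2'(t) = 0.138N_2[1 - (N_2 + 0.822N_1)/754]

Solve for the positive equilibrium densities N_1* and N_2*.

Setting both brackets to zero gives the nullclines N_1 + 0.394N_2 = 819 and 0.822N_1 + N_2 = 754.
Substituting N_2 = 754 - 0.822N_1 into the first: N_1(1 - 0.394·0.822) = 819 - 0.394·754.
So N_1* = 522/0.676 = 772, and then N_2* = 754 - 0.822·772 = 119.

N_1* ≈ 772, N_2* ≈ 119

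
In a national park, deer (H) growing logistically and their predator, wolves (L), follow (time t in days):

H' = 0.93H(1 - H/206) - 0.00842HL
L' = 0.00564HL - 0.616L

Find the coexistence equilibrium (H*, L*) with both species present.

H* ≈ 109, L* ≈ 51.9

From dL/dt = 0 with L > 0: 0.00564H* = 0.616, so H* = 109.
Substitute into dH/dt = 0: 0.93(1 - 109/206) = 0.00842L*.
The bracket is 0.47, giving L* = 0.437/0.00842 = 51.9.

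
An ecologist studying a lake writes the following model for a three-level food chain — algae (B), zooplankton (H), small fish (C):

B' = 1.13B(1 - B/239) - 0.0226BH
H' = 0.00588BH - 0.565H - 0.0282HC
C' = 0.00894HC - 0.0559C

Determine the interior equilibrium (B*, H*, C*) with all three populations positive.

B* ≈ 209, H* ≈ 6.25, C* ≈ 23.6

From dC/dt = 0: 0.00894H* = 0.0559, so H* = 6.25.
From dB/dt = 0: 1.13(1 - B*/239) = 0.0226·6.25, giving B* = 239·(1 - 0.125) = 209.
From dH/dt = 0: 0.00588·209 - 0.565 = 0.0282C*, so C* = 0.665/0.0282 = 23.6.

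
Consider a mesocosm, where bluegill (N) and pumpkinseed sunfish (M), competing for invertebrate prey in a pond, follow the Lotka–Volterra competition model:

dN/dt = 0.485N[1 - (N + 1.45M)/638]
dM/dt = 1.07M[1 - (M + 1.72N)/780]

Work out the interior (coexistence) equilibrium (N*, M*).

Setting both brackets to zero gives the nullclines N + 1.45M = 638 and 1.72N + M = 780.
Substituting M = 780 - 1.72N into the first: N(1 - 1.45·1.72) = 638 - 1.45·780.
So N* = -493/-1.49 = 330, and then M* = 780 - 1.72·330 = 212.

N* ≈ 330, M* ≈ 212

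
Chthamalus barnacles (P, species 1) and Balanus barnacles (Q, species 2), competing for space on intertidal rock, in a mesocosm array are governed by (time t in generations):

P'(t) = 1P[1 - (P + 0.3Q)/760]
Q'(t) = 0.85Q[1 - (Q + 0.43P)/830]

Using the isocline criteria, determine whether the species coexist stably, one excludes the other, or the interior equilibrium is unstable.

stable coexistence

Compare the nullcline intercepts: K1/α12 = 760/0.3 = 2530 > K2 = 830; K2/α21 = 830/0.43 = 1930 > K1 = 760.
Since both inequalities hold, each species can invade when rare, so the interior equilibrium is stable.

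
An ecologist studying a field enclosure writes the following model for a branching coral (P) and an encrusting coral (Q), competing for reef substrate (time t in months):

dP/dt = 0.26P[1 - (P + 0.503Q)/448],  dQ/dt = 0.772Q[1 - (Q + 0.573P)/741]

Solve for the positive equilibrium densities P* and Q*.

Setting both brackets to zero gives the nullclines P + 0.503Q = 448 and 0.573P + Q = 741.
Substituting Q = 741 - 0.573P into the first: P(1 - 0.503·0.573) = 448 - 0.503·741.
So P* = 75.3/0.712 = 106, and then Q* = 741 - 0.573·106 = 680.

P* ≈ 106, Q* ≈ 680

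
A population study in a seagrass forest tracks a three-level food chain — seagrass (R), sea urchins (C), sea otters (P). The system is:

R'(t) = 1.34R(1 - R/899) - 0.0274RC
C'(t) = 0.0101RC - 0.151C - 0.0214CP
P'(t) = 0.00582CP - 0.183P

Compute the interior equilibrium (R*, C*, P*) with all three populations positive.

R* ≈ 321, C* ≈ 31.4, P* ≈ 144

From dP/dt = 0: 0.00582C* = 0.183, so C* = 31.4.
From dR/dt = 0: 1.34(1 - R*/899) = 0.0274·31.4, giving R* = 899·(1 - 0.643) = 321.
From dC/dt = 0: 0.0101·321 - 0.151 = 0.0214P*, so P* = 3.09/0.0214 = 144.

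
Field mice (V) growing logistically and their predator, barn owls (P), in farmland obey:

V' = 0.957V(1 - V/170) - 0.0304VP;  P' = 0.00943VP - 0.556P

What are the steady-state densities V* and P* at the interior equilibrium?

V* ≈ 59, P* ≈ 20.6

From dP/dt = 0 with P > 0: 0.00943V* = 0.556, so V* = 59.
Substitute into dV/dt = 0: 0.957(1 - 59/170) = 0.0304P*.
The bracket is 0.653, giving P* = 0.625/0.0304 = 20.6.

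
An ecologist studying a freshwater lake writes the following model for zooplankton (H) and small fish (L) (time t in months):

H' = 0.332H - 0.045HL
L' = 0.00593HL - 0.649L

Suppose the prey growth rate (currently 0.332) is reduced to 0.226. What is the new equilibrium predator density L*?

L* ≈ 5.02

At the interior fixed point, setting dH/dt = 0 with H > 0 fixes L* = (prey growth rate)/(HL coefficient) — independent of the other coefficients.
With the change, L* = 0.226/0.045 = 5.02; it falls from 7.38.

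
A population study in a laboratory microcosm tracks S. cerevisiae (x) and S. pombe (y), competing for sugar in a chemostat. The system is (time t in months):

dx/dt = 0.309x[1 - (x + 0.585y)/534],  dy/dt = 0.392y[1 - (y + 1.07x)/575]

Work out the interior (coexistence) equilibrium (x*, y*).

Setting both brackets to zero gives the nullclines x + 0.585y = 534 and 1.07x + y = 575.
Substituting y = 575 - 1.07x into the first: x(1 - 0.585·1.07) = 534 - 0.585·575.
So x* = 198/0.374 = 528, and then y* = 575 - 1.07·528 = 9.68.

x* ≈ 528, y* ≈ 9.68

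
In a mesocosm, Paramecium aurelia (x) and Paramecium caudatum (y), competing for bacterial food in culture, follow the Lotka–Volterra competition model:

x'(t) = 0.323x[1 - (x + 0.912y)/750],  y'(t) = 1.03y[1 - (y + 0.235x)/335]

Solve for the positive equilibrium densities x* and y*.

Setting both brackets to zero gives the nullclines x + 0.912y = 750 and 0.235x + y = 335.
Substituting y = 335 - 0.235x into the first: x(1 - 0.912·0.235) = 750 - 0.912·335.
So x* = 444/0.786 = 566, and then y* = 335 - 0.235·566 = 202.

x* ≈ 566, y* ≈ 202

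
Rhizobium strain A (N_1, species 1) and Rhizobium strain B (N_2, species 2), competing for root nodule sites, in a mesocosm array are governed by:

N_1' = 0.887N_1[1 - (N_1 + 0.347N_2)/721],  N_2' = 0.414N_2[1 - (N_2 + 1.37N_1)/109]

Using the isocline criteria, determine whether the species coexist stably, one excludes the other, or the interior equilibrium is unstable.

Compare the nullcline intercepts: K1/α12 = 721/0.347 = 2080 > K2 = 109; K2/α21 = 109/1.37 = 79.6 < K1 = 721.
Since the inequalities point opposite ways, species 1 can invade but species 2 cannot.

species 1 excludes species 2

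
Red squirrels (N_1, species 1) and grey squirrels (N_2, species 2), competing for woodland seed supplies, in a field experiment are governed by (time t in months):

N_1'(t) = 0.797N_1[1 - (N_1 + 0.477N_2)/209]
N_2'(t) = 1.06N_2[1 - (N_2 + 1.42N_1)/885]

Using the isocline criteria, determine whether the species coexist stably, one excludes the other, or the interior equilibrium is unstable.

species 2 excludes species 1

Compare the nullcline intercepts: K1/α12 = 209/0.477 = 438 < K2 = 885; K2/α21 = 885/1.42 = 623 > K1 = 209.
Since the inequalities point opposite ways, species 2 can invade but species 1 cannot.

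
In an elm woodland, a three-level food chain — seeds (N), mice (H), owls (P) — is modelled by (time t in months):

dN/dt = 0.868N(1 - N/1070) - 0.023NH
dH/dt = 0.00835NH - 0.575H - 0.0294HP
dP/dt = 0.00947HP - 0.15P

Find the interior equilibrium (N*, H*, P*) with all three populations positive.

From dP/dt = 0: 0.00947H* = 0.15, so H* = 15.8.
From dN/dt = 0: 0.868(1 - N*/1070) = 0.023·15.8, giving N* = 1070·(1 - 0.42) = 621.
From dH/dt = 0: 0.00835·621 - 0.575 = 0.0294P*, so P* = 4.61/0.0294 = 157.

N* ≈ 621, H* ≈ 15.8, P* ≈ 157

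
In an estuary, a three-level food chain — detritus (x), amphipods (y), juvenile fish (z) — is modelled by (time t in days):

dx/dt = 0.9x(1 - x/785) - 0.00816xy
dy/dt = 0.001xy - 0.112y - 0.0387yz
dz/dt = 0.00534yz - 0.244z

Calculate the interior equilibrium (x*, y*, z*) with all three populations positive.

x* ≈ 460, y* ≈ 45.7, z* ≈ 8.99

From dz/dt = 0: 0.00534y* = 0.244, so y* = 45.7.
From dx/dt = 0: 0.9(1 - x*/785) = 0.00816·45.7, giving x* = 785·(1 - 0.414) = 460.
From dy/dt = 0: 0.001·460 - 0.112 = 0.0387z*, so z* = 0.348/0.0387 = 8.99.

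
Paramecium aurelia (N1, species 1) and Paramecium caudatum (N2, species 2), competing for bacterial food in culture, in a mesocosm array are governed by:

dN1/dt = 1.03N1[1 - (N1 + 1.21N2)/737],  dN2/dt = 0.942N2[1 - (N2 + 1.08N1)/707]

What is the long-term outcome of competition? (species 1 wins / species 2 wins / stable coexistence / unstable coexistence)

Compare the nullcline intercepts: K1/α12 = 737/1.21 = 609 < K2 = 707; K2/α21 = 707/1.08 = 655 < K1 = 737.
Since both are reversed, neither can invade when rare; the interior point is a saddle.

unstable coexistence (outcome depends on initial conditions)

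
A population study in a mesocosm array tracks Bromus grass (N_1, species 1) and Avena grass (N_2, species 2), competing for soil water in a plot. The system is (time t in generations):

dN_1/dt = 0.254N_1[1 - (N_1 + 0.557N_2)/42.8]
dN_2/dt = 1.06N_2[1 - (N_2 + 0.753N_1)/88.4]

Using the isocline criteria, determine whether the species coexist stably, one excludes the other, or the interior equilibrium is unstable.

species 2 excludes species 1

Compare the nullcline intercepts: K1/α12 = 42.8/0.557 = 76.8 < K2 = 88.4; K2/α21 = 88.4/0.753 = 117 > K1 = 42.8.
Since the inequalities point opposite ways, species 2 can invade but species 1 cannot.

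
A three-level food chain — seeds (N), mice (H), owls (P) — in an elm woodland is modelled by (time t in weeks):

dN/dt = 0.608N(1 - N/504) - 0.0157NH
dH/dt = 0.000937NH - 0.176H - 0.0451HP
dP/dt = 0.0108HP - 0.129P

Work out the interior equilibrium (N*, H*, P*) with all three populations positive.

N* ≈ 349, H* ≈ 11.9, P* ≈ 3.34

From dP/dt = 0: 0.0108H* = 0.129, so H* = 11.9.
From dN/dt = 0: 0.608(1 - N*/504) = 0.0157·11.9, giving N* = 504·(1 - 0.308) = 349.
From dH/dt = 0: 0.000937·349 - 0.176 = 0.0451P*, so P* = 0.151/0.0451 = 3.34.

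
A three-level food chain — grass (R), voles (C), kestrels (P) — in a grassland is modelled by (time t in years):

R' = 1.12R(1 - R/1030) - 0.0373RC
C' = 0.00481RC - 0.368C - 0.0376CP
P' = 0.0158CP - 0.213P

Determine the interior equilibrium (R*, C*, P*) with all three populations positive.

R* ≈ 568, C* ≈ 13.5, P* ≈ 62.8

From dP/dt = 0: 0.0158C* = 0.213, so C* = 13.5.
From dR/dt = 0: 1.12(1 - R*/1030) = 0.0373·13.5, giving R* = 1030·(1 - 0.449) = 568.
From dC/dt = 0: 0.00481·568 - 0.368 = 0.0376P*, so P* = 2.36/0.0376 = 62.8.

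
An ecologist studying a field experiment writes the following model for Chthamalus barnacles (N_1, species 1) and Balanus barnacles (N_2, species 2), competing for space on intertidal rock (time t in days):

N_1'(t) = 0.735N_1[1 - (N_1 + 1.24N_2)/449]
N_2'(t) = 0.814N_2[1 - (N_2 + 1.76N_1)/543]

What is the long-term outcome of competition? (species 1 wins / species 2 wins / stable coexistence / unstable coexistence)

unstable coexistence (outcome depends on initial conditions)

Compare the nullcline intercepts: K1/α12 = 449/1.24 = 362 < K2 = 543; K2/α21 = 543/1.76 = 309 < K1 = 449.
Since both are reversed, neither can invade when rare; the interior point is a saddle.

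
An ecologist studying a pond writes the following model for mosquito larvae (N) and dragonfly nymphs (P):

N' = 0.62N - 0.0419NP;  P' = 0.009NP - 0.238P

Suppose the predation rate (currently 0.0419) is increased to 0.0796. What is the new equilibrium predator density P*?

P* ≈ 7.79

At the interior fixed point, setting dN/dt = 0 with N > 0 fixes P* = (prey growth rate)/(NP coefficient) — independent of the other coefficients.
With the change, P* = 0.62/0.0796 = 7.79; it falls from 14.8.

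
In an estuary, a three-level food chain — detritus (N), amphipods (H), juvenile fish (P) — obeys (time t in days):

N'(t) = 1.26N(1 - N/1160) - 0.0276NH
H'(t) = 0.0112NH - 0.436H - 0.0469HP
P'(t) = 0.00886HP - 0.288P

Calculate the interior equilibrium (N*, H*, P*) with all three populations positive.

From dP/dt = 0: 0.00886H* = 0.288, so H* = 32.5.
From dN/dt = 0: 1.26(1 - N*/1160) = 0.0276·32.5, giving N* = 1160·(1 - 0.712) = 334.
From dH/dt = 0: 0.0112·334 - 0.436 = 0.0469P*, so P* = 3.31/0.0469 = 70.5.

N* ≈ 334, H* ≈ 32.5, P* ≈ 70.5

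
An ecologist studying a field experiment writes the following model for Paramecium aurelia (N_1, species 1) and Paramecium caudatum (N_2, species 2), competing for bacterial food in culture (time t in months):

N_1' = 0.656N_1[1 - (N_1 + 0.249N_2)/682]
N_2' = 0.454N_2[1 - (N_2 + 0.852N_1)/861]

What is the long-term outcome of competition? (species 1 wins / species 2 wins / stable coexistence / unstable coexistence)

Compare the nullcline intercepts: K1/α12 = 682/0.249 = 2740 > K2 = 861; K2/α21 = 861/0.852 = 1010 > K1 = 682.
Since both inequalities hold, each species can invade when rare, so the interior equilibrium is stable.

stable coexistence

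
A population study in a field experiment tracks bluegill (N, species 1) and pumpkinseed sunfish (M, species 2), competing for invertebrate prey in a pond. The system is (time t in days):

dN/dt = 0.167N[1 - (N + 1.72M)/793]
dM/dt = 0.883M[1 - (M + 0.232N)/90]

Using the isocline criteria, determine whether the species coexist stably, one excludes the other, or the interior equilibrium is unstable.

Compare the nullcline intercepts: K1/α12 = 793/1.72 = 461 > K2 = 90; K2/α21 = 90/0.232 = 388 < K1 = 793.
Since the inequalities point opposite ways, species 1 can invade but species 2 cannot.

species 1 excludes species 2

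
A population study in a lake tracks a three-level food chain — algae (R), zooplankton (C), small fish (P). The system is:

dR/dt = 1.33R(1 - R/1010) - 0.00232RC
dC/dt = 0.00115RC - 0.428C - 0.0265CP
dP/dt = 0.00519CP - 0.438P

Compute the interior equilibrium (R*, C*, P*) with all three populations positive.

R* ≈ 861, C* ≈ 84.4, P* ≈ 21.2

From dP/dt = 0: 0.00519C* = 0.438, so C* = 84.4.
From dR/dt = 0: 1.33(1 - R*/1010) = 0.00232·84.4, giving R* = 1010·(1 - 0.147) = 861.
From dC/dt = 0: 0.00115·861 - 0.428 = 0.0265P*, so P* = 0.563/0.0265 = 21.2.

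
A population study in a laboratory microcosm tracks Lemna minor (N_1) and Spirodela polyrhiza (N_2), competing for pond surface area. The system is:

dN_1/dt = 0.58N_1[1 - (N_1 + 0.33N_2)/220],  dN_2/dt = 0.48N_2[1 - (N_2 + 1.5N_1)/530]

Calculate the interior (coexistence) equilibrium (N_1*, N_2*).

N_1* ≈ 89.3, N_2* ≈ 396

Setting both brackets to zero gives the nullclines N_1 + 0.33N_2 = 220 and 1.5N_1 + N_2 = 530.
Substituting N_2 = 530 - 1.5N_1 into the first: N_1(1 - 0.33·1.5) = 220 - 0.33·530.
So N_1* = 45.1/0.505 = 89.3, and then N_2* = 530 - 1.5·89.3 = 396.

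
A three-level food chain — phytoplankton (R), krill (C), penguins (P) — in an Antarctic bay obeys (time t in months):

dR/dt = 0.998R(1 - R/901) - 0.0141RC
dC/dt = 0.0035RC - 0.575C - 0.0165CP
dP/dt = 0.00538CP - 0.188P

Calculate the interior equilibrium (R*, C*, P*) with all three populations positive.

R* ≈ 456, C* ≈ 34.9, P* ≈ 61.9

From dP/dt = 0: 0.00538C* = 0.188, so C* = 34.9.
From dR/dt = 0: 0.998(1 - R*/901) = 0.0141·34.9, giving R* = 901·(1 - 0.494) = 456.
From dC/dt = 0: 0.0035·456 - 0.575 = 0.0165P*, so P* = 1.02/0.0165 = 61.9.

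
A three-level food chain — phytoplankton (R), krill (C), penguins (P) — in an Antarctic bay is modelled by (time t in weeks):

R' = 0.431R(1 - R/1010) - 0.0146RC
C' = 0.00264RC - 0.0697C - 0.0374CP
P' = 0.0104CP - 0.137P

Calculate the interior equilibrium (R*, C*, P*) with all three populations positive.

From dP/dt = 0: 0.0104C* = 0.137, so C* = 13.2.
From dR/dt = 0: 0.431(1 - R*/1010) = 0.0146·13.2, giving R* = 1010·(1 - 0.446) = 559.
From dC/dt = 0: 0.00264·559 - 0.0697 = 0.0374P*, so P* = 1.41/0.0374 = 37.6.

R* ≈ 559, C* ≈ 13.2, P* ≈ 37.6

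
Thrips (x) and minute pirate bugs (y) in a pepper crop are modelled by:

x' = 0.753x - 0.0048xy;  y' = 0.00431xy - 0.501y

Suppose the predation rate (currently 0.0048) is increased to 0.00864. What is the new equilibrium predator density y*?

At the interior fixed point, setting dx/dt = 0 with x > 0 fixes y* = (prey growth rate)/(xy coefficient) — independent of the other coefficients.
With the change, y* = 0.753/0.00864 = 87.2; it falls from 157.

y* ≈ 87.2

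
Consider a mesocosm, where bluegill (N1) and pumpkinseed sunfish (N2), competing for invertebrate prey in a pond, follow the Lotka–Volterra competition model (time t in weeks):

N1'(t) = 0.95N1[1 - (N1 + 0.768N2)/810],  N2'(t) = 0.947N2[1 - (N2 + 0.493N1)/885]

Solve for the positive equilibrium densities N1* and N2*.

Setting both brackets to zero gives the nullclines N1 + 0.768N2 = 810 and 0.493N1 + N2 = 885.
Substituting N2 = 885 - 0.493N1 into the first: N1(1 - 0.768·0.493) = 810 - 0.768·885.
So N1* = 130/0.621 = 210, and then N2* = 885 - 0.493·210 = 782.

N1* ≈ 210, N2* ≈ 782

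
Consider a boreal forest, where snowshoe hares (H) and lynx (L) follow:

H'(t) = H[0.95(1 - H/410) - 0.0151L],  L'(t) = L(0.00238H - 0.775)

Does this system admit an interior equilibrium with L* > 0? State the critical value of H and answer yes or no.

Threshold H = 326; K > 326, so yes, the predator persists.

The predator equation gives dL/dt > 0 only when H > 0.775/0.00238 = 326.
Without the predator, H → K = 410. Since 410 > 326, the predator can invade and persist.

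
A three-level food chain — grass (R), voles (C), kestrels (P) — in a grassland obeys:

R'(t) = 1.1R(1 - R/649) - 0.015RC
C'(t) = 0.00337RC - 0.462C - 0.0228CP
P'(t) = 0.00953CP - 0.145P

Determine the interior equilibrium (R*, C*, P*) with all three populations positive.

From dP/dt = 0: 0.00953C* = 0.145, so C* = 15.2.
From dR/dt = 0: 1.1(1 - R*/649) = 0.015·15.2, giving R* = 649·(1 - 0.207) = 514.
From dC/dt = 0: 0.00337·514 - 0.462 = 0.0228P*, so P* = 1.27/0.0228 = 55.8.

R* ≈ 514, C* ≈ 15.2, P* ≈ 55.8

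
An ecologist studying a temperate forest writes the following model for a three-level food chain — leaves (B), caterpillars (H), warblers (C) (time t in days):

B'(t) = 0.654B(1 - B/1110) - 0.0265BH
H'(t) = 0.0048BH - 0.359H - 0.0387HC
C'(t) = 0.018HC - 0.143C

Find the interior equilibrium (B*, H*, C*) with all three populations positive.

From dC/dt = 0: 0.018H* = 0.143, so H* = 7.94.
From dB/dt = 0: 0.654(1 - B*/1110) = 0.0265·7.94, giving B* = 1110·(1 - 0.322) = 753.
From dH/dt = 0: 0.0048·753 - 0.359 = 0.0387C*, so C* = 3.25/0.0387 = 84.1.

B* ≈ 753, H* ≈ 7.94, C* ≈ 84.1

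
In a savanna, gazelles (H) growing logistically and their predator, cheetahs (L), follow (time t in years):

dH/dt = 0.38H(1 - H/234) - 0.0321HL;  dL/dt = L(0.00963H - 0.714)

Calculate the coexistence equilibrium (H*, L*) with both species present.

From dL/dt = 0 with L > 0: 0.00963H* = 0.714, so H* = 74.1.
Substitute into dH/dt = 0: 0.38(1 - 74.1/234) = 0.0321L*.
The bracket is 0.683, giving L* = 0.26/0.0321 = 8.09.

H* ≈ 74.1, L* ≈ 8.09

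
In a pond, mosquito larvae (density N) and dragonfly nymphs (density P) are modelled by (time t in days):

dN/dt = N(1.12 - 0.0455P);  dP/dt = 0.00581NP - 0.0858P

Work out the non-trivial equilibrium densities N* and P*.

Set dP/dt = 0 with P > 0: 0.00581N - 0.0858 = 0, so N* = 0.0858/0.00581 = 14.8.
Set dN/dt = 0 with N > 0: 1.12 - 0.0455P = 0, so P* = 1.12/0.0455 = 24.6.

N* ≈ 14.8, P* ≈ 24.6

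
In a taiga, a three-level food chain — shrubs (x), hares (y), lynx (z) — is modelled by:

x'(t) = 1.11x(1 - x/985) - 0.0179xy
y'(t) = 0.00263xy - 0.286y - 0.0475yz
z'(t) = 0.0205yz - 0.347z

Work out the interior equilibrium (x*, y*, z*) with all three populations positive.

From dz/dt = 0: 0.0205y* = 0.347, so y* = 16.9.
From dx/dt = 0: 1.11(1 - x*/985) = 0.0179·16.9, giving x* = 985·(1 - 0.273) = 716.
From dy/dt = 0: 0.00263·716 - 0.286 = 0.0475z*, so z* = 1.6/0.0475 = 33.6.

x* ≈ 716, y* ≈ 16.9, z* ≈ 33.6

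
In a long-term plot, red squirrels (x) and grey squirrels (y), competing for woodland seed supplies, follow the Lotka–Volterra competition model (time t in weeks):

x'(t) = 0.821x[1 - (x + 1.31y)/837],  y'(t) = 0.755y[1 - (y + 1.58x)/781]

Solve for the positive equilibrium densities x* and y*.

x* ≈ 174, y* ≈ 506

Setting both brackets to zero gives the nullclines x + 1.31y = 837 and 1.58x + y = 781.
Substituting y = 781 - 1.58x into the first: x(1 - 1.31·1.58) = 837 - 1.31·781.
So x* = -186/-1.07 = 174, and then y* = 781 - 1.58·174 = 506.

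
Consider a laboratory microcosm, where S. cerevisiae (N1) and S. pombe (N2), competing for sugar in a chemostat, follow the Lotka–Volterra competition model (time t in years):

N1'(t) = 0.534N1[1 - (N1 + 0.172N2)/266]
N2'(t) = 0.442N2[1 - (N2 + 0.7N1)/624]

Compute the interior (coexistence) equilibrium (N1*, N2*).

N1* ≈ 180, N2* ≈ 498

Setting both brackets to zero gives the nullclines N1 + 0.172N2 = 266 and 0.7N1 + N2 = 624.
Substituting N2 = 624 - 0.7N1 into the first: N1(1 - 0.172·0.7) = 266 - 0.172·624.
So N1* = 159/0.88 = 180, and then N2* = 624 - 0.7·180 = 498.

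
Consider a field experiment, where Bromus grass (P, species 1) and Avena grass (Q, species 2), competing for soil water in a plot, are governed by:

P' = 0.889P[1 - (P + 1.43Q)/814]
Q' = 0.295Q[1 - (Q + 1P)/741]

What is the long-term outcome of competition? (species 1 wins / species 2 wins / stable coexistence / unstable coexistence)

unstable coexistence (outcome depends on initial conditions)

Compare the nullcline intercepts: K1/α12 = 814/1.43 = 569 < K2 = 741; K2/α21 = 741/1 = 741 < K1 = 814.
Since both are reversed, neither can invade when rare; the interior point is a saddle.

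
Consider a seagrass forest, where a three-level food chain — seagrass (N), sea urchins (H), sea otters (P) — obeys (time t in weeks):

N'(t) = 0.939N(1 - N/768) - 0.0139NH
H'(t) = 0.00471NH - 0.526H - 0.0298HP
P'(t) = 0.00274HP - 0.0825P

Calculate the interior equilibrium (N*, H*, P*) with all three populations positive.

N* ≈ 426, H* ≈ 30.1, P* ≈ 49.6

From dP/dt = 0: 0.00274H* = 0.0825, so H* = 30.1.
From dN/dt = 0: 0.939(1 - N*/768) = 0.0139·30.1, giving N* = 768·(1 - 0.446) = 426.
From dH/dt = 0: 0.00471·426 - 0.526 = 0.0298P*, so P* = 1.48/0.0298 = 49.6.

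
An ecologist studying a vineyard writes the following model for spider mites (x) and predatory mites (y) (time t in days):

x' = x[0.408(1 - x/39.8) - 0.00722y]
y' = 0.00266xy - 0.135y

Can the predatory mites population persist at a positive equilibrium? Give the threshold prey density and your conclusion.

The predator equation gives dy/dt > 0 only when x > 0.135/0.00266 = 50.8.
Without the predator, x → K = 39.8. Since 39.8 < 50.8, the predator cannot invade.

Threshold x = 50.8; K < 50.8, so no, the predator goes extinct.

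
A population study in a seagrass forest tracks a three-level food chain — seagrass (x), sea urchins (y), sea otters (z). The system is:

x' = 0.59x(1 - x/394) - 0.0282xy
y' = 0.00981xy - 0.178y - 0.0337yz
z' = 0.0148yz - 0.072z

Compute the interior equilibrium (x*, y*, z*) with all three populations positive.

x* ≈ 302, y* ≈ 4.86, z* ≈ 82.7

From dz/dt = 0: 0.0148y* = 0.072, so y* = 4.86.
From dx/dt = 0: 0.59(1 - x*/394) = 0.0282·4.86, giving x* = 394·(1 - 0.233) = 302.
From dy/dt = 0: 0.00981·302 - 0.178 = 0.0337z*, so z* = 2.79/0.0337 = 82.7.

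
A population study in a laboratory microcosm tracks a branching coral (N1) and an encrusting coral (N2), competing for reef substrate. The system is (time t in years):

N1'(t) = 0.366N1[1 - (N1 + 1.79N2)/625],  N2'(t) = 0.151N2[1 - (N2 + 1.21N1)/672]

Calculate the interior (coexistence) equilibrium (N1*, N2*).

N1* ≈ 496, N2* ≈ 72.3

Setting both brackets to zero gives the nullclines N1 + 1.79N2 = 625 and 1.21N1 + N2 = 672.
Substituting N2 = 672 - 1.21N1 into the first: N1(1 - 1.79·1.21) = 625 - 1.79·672.
So N1* = -578/-1.17 = 496, and then N2* = 672 - 1.21·496 = 72.3.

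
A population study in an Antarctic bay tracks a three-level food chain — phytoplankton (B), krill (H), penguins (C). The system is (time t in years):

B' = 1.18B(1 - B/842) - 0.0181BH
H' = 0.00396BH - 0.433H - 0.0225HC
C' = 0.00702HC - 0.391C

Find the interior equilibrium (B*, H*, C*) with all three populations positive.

B* ≈ 123, H* ≈ 55.7, C* ≈ 2.34

From dC/dt = 0: 0.00702H* = 0.391, so H* = 55.7.
From dB/dt = 0: 1.18(1 - B*/842) = 0.0181·55.7, giving B* = 842·(1 - 0.854) = 123.
From dH/dt = 0: 0.00396·123 - 0.433 = 0.0225C*, so C* = 0.0526/0.0225 = 2.34.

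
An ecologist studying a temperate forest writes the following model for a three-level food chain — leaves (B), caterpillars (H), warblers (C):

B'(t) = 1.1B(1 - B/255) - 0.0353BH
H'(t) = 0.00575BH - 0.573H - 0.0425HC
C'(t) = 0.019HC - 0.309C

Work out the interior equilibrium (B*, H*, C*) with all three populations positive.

From dC/dt = 0: 0.019H* = 0.309, so H* = 16.3.
From dB/dt = 0: 1.1(1 - B*/255) = 0.0353·16.3, giving B* = 255·(1 - 0.522) = 122.
From dH/dt = 0: 0.00575·122 - 0.573 = 0.0425C*, so C* = 0.128/0.0425 = 3.01.

B* ≈ 122, H* ≈ 16.3, C* ≈ 3.01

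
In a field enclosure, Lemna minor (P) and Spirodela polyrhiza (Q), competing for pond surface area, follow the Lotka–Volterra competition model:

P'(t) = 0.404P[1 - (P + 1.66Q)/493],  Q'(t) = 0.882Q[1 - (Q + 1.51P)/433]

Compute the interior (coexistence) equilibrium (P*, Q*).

Setting both brackets to zero gives the nullclines P + 1.66Q = 493 and 1.51P + Q = 433.
Substituting Q = 433 - 1.51P into the first: P(1 - 1.66·1.51) = 493 - 1.66·433.
So P* = -226/-1.51 = 150, and then Q* = 433 - 1.51·150 = 207.

P* ≈ 150, Q* ≈ 207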